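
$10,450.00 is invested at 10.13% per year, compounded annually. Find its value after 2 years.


Formula: FV = P * (1 + r)^n
Substituting: FV = $10,450.00 * (1 + 0.1013)^2
Growth factor: (1.1013)^2 = 1.212862
FV = $10,450.00 * 1.212862 = $12,674.40

$12,674.40


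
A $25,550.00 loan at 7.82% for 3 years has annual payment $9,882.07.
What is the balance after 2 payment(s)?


Formula: Balance = PV*(1+r)^k - PMT*((1+r)^k - 1)/r
Growth: (1 + 0.0782)^2 = 1.162515
Accumulated factor: ((1+r)^k - 1)/r = 2.0782
Balance = $25,550.00 * 1.162515 - $9,882.07 * 2.0782
Balance = $9,165.35

$9,165.35


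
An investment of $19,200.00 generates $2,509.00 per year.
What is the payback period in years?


Formula: Payback = investment / annual cash flow
Substituting: Payback = $19,200.00 / $2,509.00
Payback = 7.6525 years

7.6525 years


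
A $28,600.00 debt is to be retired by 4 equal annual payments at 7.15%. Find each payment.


Formula: PMT = PV * r / (1 - (1+r)^(-n))
Denominator: 1 - (1 + 0.0715)^(-4) = 0.241368
Numerator: $28,600.00 * 0.0715 = 2044.9
PMT = 2044.9 / 0.241368 = $8,472.13

$8,472.13


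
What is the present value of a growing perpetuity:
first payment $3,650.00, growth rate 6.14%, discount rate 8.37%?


Formula: PV = C / (r - g)
Spread: r - g = 0.0837 - 0.0614 = 0.0223
Substituting: PV = $3,650.00 / 0.0223
PV = $163,677.13

$163,677.13


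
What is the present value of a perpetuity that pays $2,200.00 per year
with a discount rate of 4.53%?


Formula: PV = C / r
Substituting: PV = $2,200.00 / 0.0453
PV = $48,565.12

$48,565.12


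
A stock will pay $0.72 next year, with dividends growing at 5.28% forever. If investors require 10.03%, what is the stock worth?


Formula: P = D1 / (r - g)
Spread: r - g = 0.1003 - 0.0528 = 0.0475
Substituting: P = $0.72 / 0.0475
P = $15.16

$15.16


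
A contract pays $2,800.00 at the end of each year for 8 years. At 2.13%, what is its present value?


Formula: PV = PMT * (1 - (1+r)^(-n)) / r
Discount factor: (1 + 0.0213)^(-8) = 0.844838
Bracket: 1 - 0.844838 = 0.155162
PV = $2,800.00 * 0.155162 / 0.0213 = $20,396.91

$20,396.91


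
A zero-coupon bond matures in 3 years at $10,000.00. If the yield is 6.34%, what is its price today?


Formula: Price = FV / (1 + r)^n
Substituting: Price = $10,000.00 / (1 + 0.0634)^3
Discount factor: (1.0634)^3 = 1.202514
Price = $10,000.00 / 1.202514 = $8,315.91

$8,315.91


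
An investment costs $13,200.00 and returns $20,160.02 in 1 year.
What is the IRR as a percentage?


Formula: IRR = C1/C0 - 1
Substituting: IRR = $20,160.02 / $13,200.00 - 1
Ratio: 1.527274 - 1 = 0.527274
IRR = 52.7274%

52.7274%


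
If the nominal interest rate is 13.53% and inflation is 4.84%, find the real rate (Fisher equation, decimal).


Formula: (1 + r_real) = (1 + r_nom) / (1 + inflation)
Substituting: (1 + r_real) = 1.1353 / 1.0484
(1 + r_real) = 1.082888
r_real = 1.082888 - 1 = 0.082888

0.082888


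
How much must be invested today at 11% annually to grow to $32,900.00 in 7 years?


Formula: PV = FV / (1 + r)^n
Substituting: PV = $32,900.00 / (1 + 0.11)^7
Discount factor: (1.11)^7 = 2.07616
PV = $32,900.00 / 2.07616 = $15,846.56

$15,846.56


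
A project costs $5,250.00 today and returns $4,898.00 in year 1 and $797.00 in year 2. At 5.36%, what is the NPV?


Formula: NPV = C0 + C1/(1+r) + C2/(1+r)^2
Discount C1: $4,898.00 / (1 + 0.0536) = $4,648.82
Discount C2: $797.00 / (1 + 0.0536)^2 = $717.97
NPV = -$5,250.00 + $4,648.82 + $717.97 = $116.79

$116.79


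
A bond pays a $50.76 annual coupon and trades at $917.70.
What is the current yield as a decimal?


Formula: Current yield = annual coupon / price
Substituting: CY = $50.76 / $917.70
CY = 0.055312

0.055312


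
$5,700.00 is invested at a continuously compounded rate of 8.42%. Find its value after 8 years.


Formula: FV = P * e^(r*t)
Exponent: r*t = 0.0842 * 8 = 0.6736
e^(0.6736) = 1.961285
FV = $5,700.00 * 1.961285 = $11,179.33

$11,179.33


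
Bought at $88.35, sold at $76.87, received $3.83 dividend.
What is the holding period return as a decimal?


Formula: HPR = (P1 - P0 + D) / P0
Gain: $76.87 - $88.35 + $3.83 = -$7.65
HPR = -$7.65 / $88.35 = -0.0866

-0.0866


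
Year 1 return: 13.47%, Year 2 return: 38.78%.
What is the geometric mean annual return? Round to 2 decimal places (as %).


Formula: Geometric mean = ((1+r1)*(1+r2))^(1/2) - 1
Product: (1 + 0.1347) * (1 + 0.3878) = 1.1347 * 1.3878 = 1.574737
Square root: 1.574737^0.5 = 1.254885
Geometric mean = 1.254885 - 1 = 0.254885
As percentage: 25.49%

25.49%


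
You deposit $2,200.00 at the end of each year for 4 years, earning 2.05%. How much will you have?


Formula: FV = PMT * ((1+r)^n - 1) / r
Growth factor: (1 + 0.0205)^4 = 1.084556
Numerator: 1.084556 - 1 = 0.084556
FV = $2,200.00 * 0.084556 / 0.0205 = $9,074.32

$9,074.32


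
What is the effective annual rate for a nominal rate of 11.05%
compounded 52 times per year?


Formula: EAR = (1 + r/m)^m - 1
Period rate: r/m = 0.1105 / 52 = 0.002125
Compounding: (1 + 0.002125)^52 = 1.116705
EAR = 1.116705 - 1 = 0.116705

0.116705


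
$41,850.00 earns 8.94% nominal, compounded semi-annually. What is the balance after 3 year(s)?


Formula: FV = P * (1 + r/m)^(m*t)
Period rate: r/m = 0.0894 / 2 = 0.0447
Total periods: m*t = 2 * 3 = 6
Growth factor: (1 + 0.0447)^6 = 1.300019
FV = $41,850.00 * 1.300019 = $54,405.78

$54,405.78


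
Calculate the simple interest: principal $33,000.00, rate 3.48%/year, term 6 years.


Formula: I = P * r * t
Substituting: I = $33,000.00 * 0.0348 * 6
Step: I = $33,000.00 * 0.2088
I = $6,890.40

$6,890.40


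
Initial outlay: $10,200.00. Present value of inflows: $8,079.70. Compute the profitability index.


Formula: PI = PV(cash flows) / initial investment
Substituting: PI = $8,079.70 / $10,200.00
PI = 0.7921

0.7921


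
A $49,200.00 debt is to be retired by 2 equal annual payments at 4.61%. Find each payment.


Formula: PMT = PV * r / (1 - (1+r)^(-n))
Denominator: 1 - (1 + 0.0461)^(-2) = 0.086195
Numerator: $49,200.00 * 0.0461 = 2268.12
PMT = 2268.12 / 0.086195 = $26,313.87

$26,313.87


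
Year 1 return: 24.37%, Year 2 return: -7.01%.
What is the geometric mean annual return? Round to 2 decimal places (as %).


Formula: Geometric mean = ((1+r1)*(1+r2))^(1/2) - 1
Product: (1 + 0.2437) * (1 + -0.0701) = 1.2437 * 0.9299 = 1.156517
Square root: 1.156517^0.5 = 1.075415
Geometric mean = 1.075415 - 1 = 0.075415
As percentage: 7.54%

7.54%


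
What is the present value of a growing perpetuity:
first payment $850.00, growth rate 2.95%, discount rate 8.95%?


Formula: PV = C / (r - g)
Spread: r - g = 0.0895 - 0.0295 = 0.06
Substituting: PV = $850.00 / 0.06
PV = $14,166.67

$14,166.67


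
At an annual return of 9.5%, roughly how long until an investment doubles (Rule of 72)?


Formula: Years ≈ 72 / r
Substituting: Years ≈ 72 / 9.5
Years ≈ 7.6

7.6 years


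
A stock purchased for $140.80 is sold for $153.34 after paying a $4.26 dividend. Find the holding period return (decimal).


Formula: HPR = (P1 - P0 + D) / P0
Gain: $153.34 - $140.80 + $4.26 = $16.80
HPR = $16.80 / $140.80 = 0.1193

0.1193


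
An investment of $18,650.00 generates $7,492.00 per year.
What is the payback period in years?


Formula: Payback = investment / annual cash flow
Substituting: Payback = $18,650.00 / $7,492.00
Payback = 2.4893 years

2.4893 years


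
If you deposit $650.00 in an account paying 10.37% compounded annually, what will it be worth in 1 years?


Formula: FV = P * (1 + r)^n
Substituting: FV = $650.00 * (1 + 0.1037)^1
Growth factor: (1.1037)^1 = 1.1037
FV = $650.00 * 1.1037 = $717.41

$717.41


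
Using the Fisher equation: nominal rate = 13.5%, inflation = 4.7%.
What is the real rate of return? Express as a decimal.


Formula: (1 + r_real) = (1 + r_nom) / (1 + inflation)
Substituting: (1 + r_real) = 1.135 / 1.047
(1 + r_real) = 1.08405
r_real = 1.08405 - 1 = 0.08405

0.08405


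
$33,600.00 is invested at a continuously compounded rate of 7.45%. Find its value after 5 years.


Formula: FV = P * e^(r*t)
Exponent: r*t = 0.0745 * 5 = 0.3725
e^(0.3725) = 1.451358
FV = $33,600.00 * 1.451358 = $48,765.64

$48,765.64


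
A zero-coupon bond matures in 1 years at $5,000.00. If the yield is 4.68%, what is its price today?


Formula: Price = FV / (1 + r)^n
Substituting: Price = $5,000.00 / (1 + 0.0468)^1
Discount factor: (1.0468)^1 = 1.0468
Price = $5,000.00 / 1.0468 = $4,776.46

$4,776.46


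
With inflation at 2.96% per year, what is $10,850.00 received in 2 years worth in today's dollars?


Formula: Real value = nominal / (1 + inflation)^years
Price level: (1 + 0.0296)^2 = 1.060076
Real value = $10,850.00 / 1.060076 = $10,235.11

$10,235.11


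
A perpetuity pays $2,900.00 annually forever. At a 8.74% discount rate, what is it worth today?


Formula: PV = C / r
Substituting: PV = $2,900.00 / 0.0874
PV = $33,180.78

$33,180.78


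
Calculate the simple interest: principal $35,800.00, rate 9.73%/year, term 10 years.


Formula: I = P * r * t
Substituting: I = $35,800.00 * 0.0973 * 10
Step: I = $35,800.00 * 0.973
I = $34,833.40

$34,833.40


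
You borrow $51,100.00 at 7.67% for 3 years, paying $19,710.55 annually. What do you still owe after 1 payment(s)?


Formula: Balance = PV*(1+r)^k - PMT*((1+r)^k - 1)/r
Growth: (1 + 0.0767)^1 = 1.0767
Accumulated factor: ((1+r)^k - 1)/r = 1.0
Balance = $51,100.00 * 1.0767 - $19,710.55 * 1.0
Balance = $35,308.82

$35,308.82


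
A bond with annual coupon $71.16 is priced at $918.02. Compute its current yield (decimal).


Formula: Current yield = annual coupon / price
Substituting: CY = $71.16 / $918.02
CY = 0.077515

0.077515


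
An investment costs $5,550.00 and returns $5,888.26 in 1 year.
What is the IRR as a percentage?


Formula: IRR = C1/C0 - 1
Substituting: IRR = $5,888.26 / $5,550.00 - 1
Ratio: 1.060948 - 1 = 0.060948
IRR = 6.0948%

6.0948%


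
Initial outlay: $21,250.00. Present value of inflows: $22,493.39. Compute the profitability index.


Formula: PI = PV(cash flows) / initial investment
Substituting: PI = $22,493.39 / $21,250.00
PI = 1.0585

1.0585


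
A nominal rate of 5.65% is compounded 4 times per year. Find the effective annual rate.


Formula: EAR = (1 + r/m)^m - 1
Period rate: r/m = 0.0565 / 4 = 0.014125
Compounding: (1 + 0.014125)^4 = 1.057708
EAR = 1.057708 - 1 = 0.057708

0.057708


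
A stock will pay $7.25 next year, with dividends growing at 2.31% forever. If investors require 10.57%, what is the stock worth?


Formula: P = D1 / (r - g)
Spread: r - g = 0.1057 - 0.0231 = 0.0826
Substituting: P = $7.25 / 0.0826
P = $87.77

$87.77


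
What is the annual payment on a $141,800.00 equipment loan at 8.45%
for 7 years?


Formula: PMT = PV * r / (1 - (1+r)^(-n))
Denominator: 1 - (1 + 0.0845)^(-7) = 0.433248
Numerator: $141,800.00 * 0.0845 = 11982.1
PMT = 11982.1 / 0.433248 = $27,656.45

$27,656.45


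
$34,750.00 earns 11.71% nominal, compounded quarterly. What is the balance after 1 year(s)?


Formula: FV = P * (1 + r/m)^(m*t)
Period rate: r/m = 0.1171 / 4 = 0.029275
Total periods: m*t = 4 * 1 = 4
Growth factor: (1 + 0.029275)^4 = 1.122343
FV = $34,750.00 * 1.122343 = $39,001.43

$39,001.43


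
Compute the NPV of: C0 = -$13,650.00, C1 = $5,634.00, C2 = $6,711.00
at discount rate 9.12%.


Formula: NPV = C0 + C1/(1+r) + C2/(1+r)^2
Discount C1: $5,634.00 / (1 + 0.0912) = $5,163.12
Discount C2: $6,711.00 / (1 + 0.0912)^2 = $5,636.10
NPV = -$13,650.00 + $5,163.12 + $5,636.10 = -$2,850.78

-$2,850.78


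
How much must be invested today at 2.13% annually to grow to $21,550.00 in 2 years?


Formula: PV = FV / (1 + r)^n
Substituting: PV = $21,550.00 / (1 + 0.0213)^2
Discount factor: (1.0213)^2 = 1.043054
PV = $21,550.00 / 1.043054 = $20,660.49

$20,660.49


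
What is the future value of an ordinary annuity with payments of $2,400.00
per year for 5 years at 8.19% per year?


Formula: FV = PMT * ((1+r)^n - 1) / r
Growth factor: (1 + 0.0819)^5 = 1.482298
Numerator: 1.482298 - 1 = 0.482298
FV = $2,400.00 * 0.482298 / 0.0819 = $14,133.28

$14,133.28


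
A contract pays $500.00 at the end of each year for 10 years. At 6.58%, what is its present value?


Formula: PV = PMT * (1 - (1+r)^(-n)) / r
Discount factor: (1 + 0.0658)^(-10) = 0.528741
Bracket: 1 - 0.528741 = 0.471259
PV = $500.00 * 0.471259 / 0.0658 = $3,581.00

$3,581.00


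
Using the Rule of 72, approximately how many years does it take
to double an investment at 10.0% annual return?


Formula: Years ≈ 72 / r
Substituting: Years ≈ 72 / 10.0
Years ≈ 7.2

7.2 years


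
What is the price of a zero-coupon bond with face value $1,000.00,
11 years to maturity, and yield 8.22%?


Formula: Price = FV / (1 + r)^n
Substituting: Price = $1,000.00 / (1 + 0.0822)^11
Discount factor: (1.0822)^11 = 2.38442
Price = $1,000.00 / 2.38442 = $419.39

$419.39


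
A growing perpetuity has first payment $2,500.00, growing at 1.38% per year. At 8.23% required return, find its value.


Formula: PV = C / (r - g)
Spread: r - g = 0.0823 - 0.0138 = 0.0685
Substituting: PV = $2,500.00 / 0.0685
PV = $36,496.35

$36,496.35


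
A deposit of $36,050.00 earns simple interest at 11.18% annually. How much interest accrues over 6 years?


Formula: I = P * r * t
Substituting: I = $36,050.00 * 0.1118 * 6
Step: I = $36,050.00 * 0.6708
I = $24,182.34

$24,182.34


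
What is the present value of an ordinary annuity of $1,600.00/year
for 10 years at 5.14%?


Formula: PV = PMT * (1 - (1+r)^(-n)) / r
Discount factor: (1 + 0.0514)^(-10) = 0.605787
Bracket: 1 - 0.605787 = 0.394213
PV = $1,600.00 * 0.394213 / 0.0514 = $12,271.21

$12,271.21


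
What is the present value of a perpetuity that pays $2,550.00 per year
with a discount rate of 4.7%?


Formula: PV = C / r
Substituting: PV = $2,550.00 / 0.047
PV = $54,255.32

$54,255.32


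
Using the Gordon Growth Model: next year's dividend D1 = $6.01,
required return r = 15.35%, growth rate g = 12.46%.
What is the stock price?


Formula: P = D1 / (r - g)
Spread: r - g = 0.1535 - 0.1246 = 0.0289
Substituting: P = $6.01 / 0.0289
P = $207.96

$207.96


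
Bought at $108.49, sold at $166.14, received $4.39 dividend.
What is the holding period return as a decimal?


Formula: HPR = (P1 - P0 + D) / P0
Gain: $166.14 - $108.49 + $4.39 = $62.04
HPR = $62.04 / $108.49 = 0.5718

0.5718


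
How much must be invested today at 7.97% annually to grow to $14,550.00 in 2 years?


Formula: PV = FV / (1 + r)^n
Substituting: PV = $14,550.00 / (1 + 0.0797)^2
Discount factor: (1.0797)^2 = 1.165752
PV = $14,550.00 / 1.165752 = $12,481.21

$12,481.21


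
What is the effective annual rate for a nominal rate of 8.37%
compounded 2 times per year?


Formula: EAR = (1 + r/m)^m - 1
Period rate: r/m = 0.0837 / 2 = 0.04185
Compounding: (1 + 0.04185)^2 = 1.085451
EAR = 1.085451 - 1 = 0.085451

0.085451


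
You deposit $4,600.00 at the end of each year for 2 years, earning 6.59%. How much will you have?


Formula: FV = PMT * ((1+r)^n - 1) / r
Growth factor: (1 + 0.0659)^2 = 1.136143
Numerator: 1.136143 - 1 = 0.136143
FV = $4,600.00 * 0.136143 / 0.0659 = $9,503.14

$9,503.14


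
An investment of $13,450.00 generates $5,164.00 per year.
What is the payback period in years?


Formula: Payback = investment / annual cash flow
Substituting: Payback = $13,450.00 / $5,164.00
Payback = 2.6046 years

2.6046 years


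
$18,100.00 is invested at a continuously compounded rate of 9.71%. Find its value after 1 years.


Formula: FV = P * e^(r*t)
Exponent: r*t = 0.0971 * 1 = 0.0971
e^(0.0971) = 1.101971
FV = $18,100.00 * 1.101971 = $19,945.67

$19,945.67


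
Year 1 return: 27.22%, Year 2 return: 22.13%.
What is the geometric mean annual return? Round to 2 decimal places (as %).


Formula: Geometric mean = ((1+r1)*(1+r2))^(1/2) - 1
Product: (1 + 0.2722) * (1 + 0.2213) = 1.2722 * 1.2213 = 1.553738
Square root: 1.553738^0.5 = 1.24649
Geometric mean = 1.24649 - 1 = 0.24649
As percentage: 24.65%

24.65%


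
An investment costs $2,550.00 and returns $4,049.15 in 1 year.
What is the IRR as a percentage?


Formula: IRR = C1/C0 - 1
Substituting: IRR = $4,049.15 / $2,550.00 - 1
Ratio: 1.587902 - 1 = 0.587902
IRR = 58.7902%

58.7902%


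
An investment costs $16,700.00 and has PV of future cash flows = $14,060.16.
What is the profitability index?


Formula: PI = PV(cash flows) / initial investment
Substituting: PI = $14,060.16 / $16,700.00
PI = 0.8419

0.8419


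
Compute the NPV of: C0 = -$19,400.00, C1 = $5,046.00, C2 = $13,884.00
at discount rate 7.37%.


Formula: NPV = C0 + C1/(1+r) + C2/(1+r)^2
Discount C1: $5,046.00 / (1 + 0.0737) = $4,699.64
Discount C2: $13,884.00 / (1 + 0.0737)^2 = $12,043.39
NPV = -$19,400.00 + $4,699.64 + $12,043.39 = -$2,656.97

-$2,656.97


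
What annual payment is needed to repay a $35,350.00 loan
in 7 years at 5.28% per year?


Formula: PMT = PV * r / (1 - (1+r)^(-n))
Denominator: 1 - (1 + 0.0528)^(-7) = 0.302444
Numerator: $35,350.00 * 0.0528 = 1866.48
PMT = 1866.48 / 0.302444 = $6,171.32

$6,171.32


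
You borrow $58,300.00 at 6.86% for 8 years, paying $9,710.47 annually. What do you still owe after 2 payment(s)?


Formula: Balance = PV*(1+r)^k - PMT*((1+r)^k - 1)/r
Growth: (1 + 0.0686)^2 = 1.141906
Accumulated factor: ((1+r)^k - 1)/r = 2.0686
Balance = $58,300.00 * 1.141906 - $9,710.47 * 2.0686
Balance = $46,486.04

$46,486.04


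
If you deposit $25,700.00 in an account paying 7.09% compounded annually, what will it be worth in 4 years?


Formula: FV = P * (1 + r)^n
Substituting: FV = $25,700.00 * (1 + 0.0709)^4
Growth factor: (1.0709)^4 = 1.315212
FV = $25,700.00 * 1.315212 = $33,800.94

$33,800.94


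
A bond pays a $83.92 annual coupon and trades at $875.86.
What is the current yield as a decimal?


Formula: Current yield = annual coupon / price
Substituting: CY = $83.92 / $875.86
CY = 0.095814

0.095814


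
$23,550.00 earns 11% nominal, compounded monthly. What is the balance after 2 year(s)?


Formula: FV = P * (1 + r/m)^(m*t)
Period rate: r/m = 0.11 / 12 = 0.009167
Total periods: m*t = 12 * 2 = 24
Growth factor: (1 + 0.009167)^24 = 1.244829
FV = $23,550.00 * 1.244829 = $29,315.71

$29,315.71


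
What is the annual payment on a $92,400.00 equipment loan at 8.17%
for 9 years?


Formula: PMT = PV * r / (1 - (1+r)^(-n))
Denominator: 1 - (1 + 0.0817)^(-9) = 0.506782
Numerator: $92,400.00 * 0.0817 = 7549.08
PMT = 7549.08 / 0.506782 = $14,896.10

$14,896.10


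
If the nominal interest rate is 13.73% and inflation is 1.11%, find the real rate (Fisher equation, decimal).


Formula: (1 + r_real) = (1 + r_nom) / (1 + inflation)
Substituting: (1 + r_real) = 1.1373 / 1.0111
(1 + r_real) = 1.124815
r_real = 1.124815 - 1 = 0.124815

0.124815


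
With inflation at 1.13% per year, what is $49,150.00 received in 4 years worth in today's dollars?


Formula: Real value = nominal / (1 + inflation)^years
Price level: (1 + 0.0113)^4 = 1.045972
Real value = $49,150.00 / 1.045972 = $46,989.79

$46,989.79


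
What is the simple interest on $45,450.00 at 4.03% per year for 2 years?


Formula: I = P * r * t
Substituting: I = $45,450.00 * 0.0403 * 2
Step: I = $45,450.00 * 0.0806
I = $3,663.27

$3,663.27


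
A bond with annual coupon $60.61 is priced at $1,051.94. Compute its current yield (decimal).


Formula: Current yield = annual coupon / price
Substituting: CY = $60.61 / $1,051.94
CY = 0.057617

0.057617


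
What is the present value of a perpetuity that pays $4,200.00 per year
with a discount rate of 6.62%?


Formula: PV = C / r
Substituting: PV = $4,200.00 / 0.0662
PV = $63,444.11

$63,444.11


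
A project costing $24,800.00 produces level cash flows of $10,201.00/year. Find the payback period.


Formula: Payback = investment / annual cash flow
Substituting: Payback = $24,800.00 / $10,201.00
Payback = 2.4311 years

2.4311 years


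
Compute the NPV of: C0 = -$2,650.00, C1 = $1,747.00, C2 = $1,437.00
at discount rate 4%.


Formula: NPV = C0 + C1/(1+r) + C2/(1+r)^2
Discount C1: $1,747.00 / (1 + 0.04) = $1,679.81
Discount C2: $1,437.00 / (1 + 0.04)^2 = $1,328.59
NPV = -$2,650.00 + $1,679.81 + $1,328.59 = $358.39

$358.39


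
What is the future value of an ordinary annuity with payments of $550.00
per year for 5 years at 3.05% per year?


Formula: FV = PMT * ((1+r)^n - 1) / r
Growth factor: (1 + 0.0305)^5 = 1.162091
Numerator: 1.162091 - 1 = 0.162091
FV = $550.00 * 0.162091 / 0.0305 = $2,922.94

$2,922.94


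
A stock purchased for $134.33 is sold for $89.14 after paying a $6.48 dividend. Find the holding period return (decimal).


Formula: HPR = (P1 - P0 + D) / P0
Gain: $89.14 - $134.33 + $6.48 = -$38.71
HPR = -$38.71 / $134.33 = -0.2882

-0.2882


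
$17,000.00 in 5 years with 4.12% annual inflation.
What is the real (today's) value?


Formula: Real value = nominal / (1 + inflation)^years
Price level: (1 + 0.0412)^5 = 1.223688
Real value = $17,000.00 / 1.223688 = $13,892.43

$13,892.43


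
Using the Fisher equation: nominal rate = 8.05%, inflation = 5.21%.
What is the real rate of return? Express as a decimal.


Formula: (1 + r_real) = (1 + r_nom) / (1 + inflation)
Substituting: (1 + r_real) = 1.0805 / 1.0521
(1 + r_real) = 1.026994
r_real = 1.026994 - 1 = 0.026994

0.026994


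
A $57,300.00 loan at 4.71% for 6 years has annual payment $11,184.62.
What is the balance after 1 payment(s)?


Formula: Balance = PV*(1+r)^k - PMT*((1+r)^k - 1)/r
Growth: (1 + 0.0471)^1 = 1.0471
Accumulated factor: ((1+r)^k - 1)/r = 1.0
Balance = $57,300.00 * 1.0471 - $11,184.62 * 1.0
Balance = $48,814.21

$48,814.21


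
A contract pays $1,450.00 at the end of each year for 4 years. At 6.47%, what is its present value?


Formula: PV = PMT * (1 - (1+r)^(-n)) / r
Discount factor: (1 + 0.0647)^(-4) = 0.7782
Bracket: 1 - 0.7782 = 0.2218
PV = $1,450.00 * 0.2218 / 0.0647 = $4,970.80

$4,970.80


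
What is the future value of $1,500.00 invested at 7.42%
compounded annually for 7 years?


Formula: FV = P * (1 + r)^n
Substituting: FV = $1,500.00 * (1 + 0.0742)^7
Growth factor: (1.0742)^7 = 1.650426
FV = $1,500.00 * 1.650426 = $2,475.64

$2,475.64


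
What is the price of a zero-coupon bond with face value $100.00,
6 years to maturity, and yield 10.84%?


Formula: Price = FV / (1 + r)^n
Substituting: Price = $100.00 / (1 + 0.1084)^6
Discount factor: (1.1084)^6 = 1.854296
Price = $100.00 / 1.854296 = $53.93

$53.93


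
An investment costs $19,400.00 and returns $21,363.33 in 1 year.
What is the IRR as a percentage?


Formula: IRR = C1/C0 - 1
Substituting: IRR = $21,363.33 / $19,400.00 - 1
Ratio: 1.101203 - 1 = 0.101203
IRR = 10.1203%

10.1203%


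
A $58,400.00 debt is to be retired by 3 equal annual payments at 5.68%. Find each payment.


Formula: PMT = PV * r / (1 - (1+r)^(-n))
Denominator: 1 - (1 + 0.0568)^(-3) = 0.15273
Numerator: $58,400.00 * 0.0568 = 3317.12
PMT = 3317.12 / 0.15273 = $21,718.78

$21,718.78


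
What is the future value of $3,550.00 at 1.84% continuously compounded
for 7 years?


Formula: FV = P * e^(r*t)
Exponent: r*t = 0.0184 * 7 = 0.1288
e^(0.1288) = 1.137463
FV = $3,550.00 * 1.137463 = $4,037.99

$4,037.99


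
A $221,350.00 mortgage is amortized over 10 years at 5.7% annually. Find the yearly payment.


Formula: PMT = PV * r / (1 - (1+r)^(-n))
Denominator: 1 - (1 + 0.057)^(-10) = 0.425553
Numerator: $221,350.00 * 0.057 = 12616.95
PMT = 12616.95 / 0.425553 = $29,648.38

$29,648.38


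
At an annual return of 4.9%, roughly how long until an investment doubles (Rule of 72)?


Formula: Years ≈ 72 / r
Substituting: Years ≈ 72 / 4.9
Years ≈ 14.7

14.7 years


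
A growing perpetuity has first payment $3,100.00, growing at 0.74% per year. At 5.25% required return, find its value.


Formula: PV = C / (r - g)
Spread: r - g = 0.0525 - 0.0074 = 0.0451
Substituting: PV = $3,100.00 / 0.0451
PV = $68,736.14

$68,736.14


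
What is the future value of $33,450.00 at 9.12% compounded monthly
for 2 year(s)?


Formula: FV = P * (1 + r/m)^(m*t)
Period rate: r/m = 0.0912 / 12 = 0.0076
Total periods: m*t = 12 * 2 = 24
Growth factor: (1 + 0.0076)^24 = 1.199267
FV = $33,450.00 * 1.199267 = $40,115.47

$40,115.47


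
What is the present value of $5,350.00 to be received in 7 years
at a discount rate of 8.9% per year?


Formula: PV = FV / (1 + r)^n
Substituting: PV = $5,350.00 / (1 + 0.089)^7
Discount factor: (1.089)^7 = 1.816332
PV = $5,350.00 / 1.816332 = $2,945.50

$2,945.50


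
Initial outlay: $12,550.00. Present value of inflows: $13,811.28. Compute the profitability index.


Formula: PI = PV(cash flows) / initial investment
Substituting: PI = $13,811.28 / $12,550.00
PI = 1.1005

1.1005


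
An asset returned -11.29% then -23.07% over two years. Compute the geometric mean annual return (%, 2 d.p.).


Formula: Geometric mean = ((1+r1)*(1+r2))^(1/2) - 1
Product: (1 + -0.1129) * (1 + -0.2307) = 0.8871 * 0.7693 = 0.682446
Square root: 0.682446^0.5 = 0.826103
Geometric mean = 0.826103 - 1 = -0.173897
As percentage: -17.39%

-17.39%


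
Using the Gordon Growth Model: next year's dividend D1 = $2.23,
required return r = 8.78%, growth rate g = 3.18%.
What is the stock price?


Formula: P = D1 / (r - g)
Spread: r - g = 0.0878 - 0.0318 = 0.056
Substituting: P = $2.23 / 0.056
P = $39.82

$39.82


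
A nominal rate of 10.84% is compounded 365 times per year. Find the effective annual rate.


Formula: EAR = (1 + r/m)^m - 1
Period rate: r/m = 0.1084 / 365 = 0.000297
Compounding: (1 + 0.000297)^365 = 1.114476
EAR = 1.114476 - 1 = 0.114476

0.114476


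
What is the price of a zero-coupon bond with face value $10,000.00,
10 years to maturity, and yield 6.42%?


Formula: Price = FV / (1 + r)^n
Substituting: Price = $10,000.00 / (1 + 0.0642)^10
Discount factor: (1.0642)^10 = 1.863084
Price = $10,000.00 / 1.863084 = $5,367.44

$5,367.44


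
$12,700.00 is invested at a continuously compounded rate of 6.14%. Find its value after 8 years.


Formula: FV = P * e^(r*t)
Exponent: r*t = 0.0614 * 8 = 0.4912
e^(0.4912) = 1.634276
FV = $12,700.00 * 1.634276 = $20,755.31

$20,755.31


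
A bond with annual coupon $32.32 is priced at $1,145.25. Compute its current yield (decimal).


Formula: Current yield = annual coupon / price
Substituting: CY = $32.32 / $1,145.25
CY = 0.028221

0.028221


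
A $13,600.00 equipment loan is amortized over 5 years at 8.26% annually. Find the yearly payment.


Formula: PMT = PV * r / (1 - (1+r)^(-n))
Denominator: 1 - (1 + 0.0826)^(-5) = 0.32755
Numerator: $13,600.00 * 0.0826 = 1123.36
PMT = 1123.36 / 0.32755 = $3,429.58

$3,429.58


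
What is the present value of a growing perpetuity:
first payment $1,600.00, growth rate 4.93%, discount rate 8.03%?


Formula: PV = C / (r - g)
Spread: r - g = 0.0803 - 0.0493 = 0.031
Substituting: PV = $1,600.00 / 0.031
PV = $51,612.90

$51,612.90


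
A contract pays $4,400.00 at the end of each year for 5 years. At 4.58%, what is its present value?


Formula: PV = PMT * (1 - (1+r)^(-n)) / r
Discount factor: (1 + 0.0458)^(-5) = 0.799387
Bracket: 1 - 0.799387 = 0.200613
PV = $4,400.00 * 0.200613 / 0.0458 = $19,272.91

$19,272.91


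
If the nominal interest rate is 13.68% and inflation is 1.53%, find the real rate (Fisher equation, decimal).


Formula: (1 + r_real) = (1 + r_nom) / (1 + inflation)
Substituting: (1 + r_real) = 1.1368 / 1.0153
(1 + r_real) = 1.119669
r_real = 1.119669 - 1 = 0.119669

0.119669


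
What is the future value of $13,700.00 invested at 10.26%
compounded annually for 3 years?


Formula: FV = P * (1 + r)^n
Substituting: FV = $13,700.00 * (1 + 0.1026)^3
Growth factor: (1.1026)^3 = 1.34046
FV = $13,700.00 * 1.34046 = $18,364.31

$18,364.31


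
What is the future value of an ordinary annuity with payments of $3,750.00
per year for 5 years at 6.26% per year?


Formula: FV = PMT * ((1+r)^n - 1) / r
Growth factor: (1 + 0.0626)^5 = 1.354718
Numerator: 1.354718 - 1 = 0.354718
FV = $3,750.00 * 0.354718 / 0.0626 = $21,249.11

$21,249.11


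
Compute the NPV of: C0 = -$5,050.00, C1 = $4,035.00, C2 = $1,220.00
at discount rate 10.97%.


Formula: NPV = C0 + C1/(1+r) + C2/(1+r)^2
Discount C1: $4,035.00 / (1 + 0.1097) = $3,636.12
Discount C2: $1,220.00 / (1 + 0.1097)^2 = $990.71
NPV = -$5,050.00 + $3,636.12 + $990.71 = -$423.17

-$423.17


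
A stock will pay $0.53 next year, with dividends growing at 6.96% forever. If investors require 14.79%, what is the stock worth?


Formula: P = D1 / (r - g)
Spread: r - g = 0.1479 - 0.0696 = 0.0783
Substituting: P = $0.53 / 0.0783
P = $6.77

$6.77


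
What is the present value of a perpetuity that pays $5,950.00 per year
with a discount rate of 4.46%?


Formula: PV = C / r
Substituting: PV = $5,950.00 / 0.0446
PV = $133,408.07

$133,408.07


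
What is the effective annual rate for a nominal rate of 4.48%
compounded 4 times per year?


Formula: EAR = (1 + r/m)^m - 1
Period rate: r/m = 0.0448 / 4 = 0.0112
Compounding: (1 + 0.0112)^4 = 1.045558
EAR = 1.045558 - 1 = 0.045558

0.045558


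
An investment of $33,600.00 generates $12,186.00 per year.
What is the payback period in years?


Formula: Payback = investment / annual cash flow
Substituting: Payback = $33,600.00 / $12,186.00
Payback = 2.7573 years

2.7573 years


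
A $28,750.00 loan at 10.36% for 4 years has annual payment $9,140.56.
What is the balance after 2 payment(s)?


Formula: Balance = PV*(1+r)^k - PMT*((1+r)^k - 1)/r
Growth: (1 + 0.1036)^2 = 1.217933
Accumulated factor: ((1+r)^k - 1)/r = 2.1036
Balance = $28,750.00 * 1.217933 - $9,140.56 * 2.1036
Balance = $15,787.49

$15,787.49


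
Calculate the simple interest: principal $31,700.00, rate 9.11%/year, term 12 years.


Formula: I = P * r * t
Substituting: I = $31,700.00 * 0.0911 * 12
Step: I = $31,700.00 * 1.0932
I = $34,654.44

$34,654.44


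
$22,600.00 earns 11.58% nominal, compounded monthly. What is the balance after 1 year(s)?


Formula: FV = P * (1 + r/m)^(m*t)
Period rate: r/m = 0.1158 / 12 = 0.00965
Total periods: m*t = 12 * 1 = 12
Growth factor: (1 + 0.00965)^12 = 1.122148
FV = $22,600.00 * 1.122148 = $25,360.55

$25,360.55


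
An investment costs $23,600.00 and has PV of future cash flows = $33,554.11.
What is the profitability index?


Formula: PI = PV(cash flows) / initial investment
Substituting: PI = $33,554.11 / $23,600.00
PI = 1.4218

1.4218


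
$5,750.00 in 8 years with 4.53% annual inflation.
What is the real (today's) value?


Formula: Real value = nominal / (1 + inflation)^years
Price level: (1 + 0.0453)^8 = 1.42537
Real value = $5,750.00 / 1.42537 = $4,034.04

$4,034.04


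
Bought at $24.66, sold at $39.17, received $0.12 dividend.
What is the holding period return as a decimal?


Formula: HPR = (P1 - P0 + D) / P0
Gain: $39.17 - $24.66 + $0.12 = $14.63
HPR = $14.63 / $24.66 = 0.5933

0.5933


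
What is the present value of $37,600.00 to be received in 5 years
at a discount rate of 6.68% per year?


Formula: PV = FV / (1 + r)^n
Substituting: PV = $37,600.00 / (1 + 0.0668)^5
Discount factor: (1.0668)^5 = 1.381704
PV = $37,600.00 / 1.381704 = $27,212.77

$27,212.77


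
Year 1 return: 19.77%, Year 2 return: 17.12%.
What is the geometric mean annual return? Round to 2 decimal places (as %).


Formula: Geometric mean = ((1+r1)*(1+r2))^(1/2) - 1
Product: (1 + 0.1977) * (1 + 0.1712) = 1.1977 * 1.1712 = 1.402746
Square root: 1.402746^0.5 = 1.184376
Geometric mean = 1.184376 - 1 = 0.184376
As percentage: 18.44%

18.44%


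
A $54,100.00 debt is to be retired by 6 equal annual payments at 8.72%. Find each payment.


Formula: PMT = PV * r / (1 - (1+r)^(-n))
Denominator: 1 - (1 + 0.0872)^(-6) = 0.394459
Numerator: $54,100.00 * 0.0872 = 4717.52
PMT = 4717.52 / 0.394459 = $11,959.46

$11,959.46


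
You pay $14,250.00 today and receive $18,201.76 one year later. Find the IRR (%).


Formula: IRR = C1/C0 - 1
Substituting: IRR = $18,201.76 / $14,250.00 - 1
Ratio: 1.277316 - 1 = 0.277316
IRR = 27.7316%

27.7316%


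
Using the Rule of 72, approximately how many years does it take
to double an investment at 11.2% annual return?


Formula: Years ≈ 72 / r
Substituting: Years ≈ 72 / 11.2
Years ≈ 6.4

6.4 years


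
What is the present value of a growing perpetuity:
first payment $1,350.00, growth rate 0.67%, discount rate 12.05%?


Formula: PV = C / (r - g)
Spread: r - g = 0.1205 - 0.0067 = 0.1138
Substituting: PV = $1,350.00 / 0.1138
PV = $11,862.92

$11,862.92


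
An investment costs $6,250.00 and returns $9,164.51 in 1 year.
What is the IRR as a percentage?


Formula: IRR = C1/C0 - 1
Substituting: IRR = $9,164.51 / $6,250.00 - 1
Ratio: 1.466322 - 1 = 0.466322
IRR = 46.6322%

46.6322%


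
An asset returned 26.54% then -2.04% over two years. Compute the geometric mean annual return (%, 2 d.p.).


Formula: Geometric mean = ((1+r1)*(1+r2))^(1/2) - 1
Product: (1 + 0.2654) * (1 + -0.0204) = 1.2654 * 0.9796 = 1.239586
Square root: 1.239586^0.5 = 1.113367
Geometric mean = 1.113367 - 1 = 0.113367
As percentage: 11.34%

11.34%


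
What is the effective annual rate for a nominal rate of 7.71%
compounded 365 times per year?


Formula: EAR = (1 + r/m)^m - 1
Period rate: r/m = 0.0771 / 365 = 0.000211
Compounding: (1 + 0.000211)^365 = 1.080141
EAR = 1.080141 - 1 = 0.080141

0.080141


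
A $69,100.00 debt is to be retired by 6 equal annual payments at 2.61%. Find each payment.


Formula: PMT = PV * r / (1 - (1+r)^(-n))
Denominator: 1 - (1 + 0.0261)^(-6) = 0.143235
Numerator: $69,100.00 * 0.0261 = 1803.51
PMT = 1803.51 / 0.143235 = $12,591.29

$12,591.29


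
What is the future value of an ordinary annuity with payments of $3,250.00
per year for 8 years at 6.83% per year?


Formula: FV = PMT * ((1+r)^n - 1) / r
Growth factor: (1 + 0.0683)^8 = 1.696469
Numerator: 1.696469 - 1 = 0.696469
FV = $3,250.00 * 0.696469 / 0.0683 = $33,140.89

$33,140.89


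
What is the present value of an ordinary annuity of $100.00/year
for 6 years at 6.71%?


Formula: PV = PMT * (1 - (1+r)^(-n)) / r
Discount factor: (1 + 0.0671)^(-6) = 0.677282
Bracket: 1 - 0.677282 = 0.322718
PV = $100.00 * 0.322718 / 0.0671 = $480.95

$480.95


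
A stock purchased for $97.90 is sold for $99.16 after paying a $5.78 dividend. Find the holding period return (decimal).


Formula: HPR = (P1 - P0 + D) / P0
Gain: $99.16 - $97.90 + $5.78 = $7.04
HPR = $7.04 / $97.90 = 0.0719

0.0719


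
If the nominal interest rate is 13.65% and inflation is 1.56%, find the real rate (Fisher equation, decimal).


Formula: (1 + r_real) = (1 + r_nom) / (1 + inflation)
Substituting: (1 + r_real) = 1.1365 / 1.0156
(1 + r_real) = 1.119043
r_real = 1.119043 - 1 = 0.119043

0.119043


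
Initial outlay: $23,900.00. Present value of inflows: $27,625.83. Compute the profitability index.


Formula: PI = PV(cash flows) / initial investment
Substituting: PI = $27,625.83 / $23,900.00
PI = 1.1559

1.1559


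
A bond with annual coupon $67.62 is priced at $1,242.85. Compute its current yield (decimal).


Formula: Current yield = annual coupon / price
Substituting: CY = $67.62 / $1,242.85
CY = 0.054407

0.054407


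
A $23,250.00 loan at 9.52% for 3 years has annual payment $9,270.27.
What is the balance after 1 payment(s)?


Formula: Balance = PV*(1+r)^k - PMT*((1+r)^k - 1)/r
Growth: (1 + 0.0952)^1 = 1.0952
Accumulated factor: ((1+r)^k - 1)/r = 1.0
Balance = $23,250.00 * 1.0952 - $9,270.27 * 1.0
Balance = $16,193.13

$16,193.13


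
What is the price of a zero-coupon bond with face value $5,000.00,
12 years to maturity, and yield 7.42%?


Formula: Price = FV / (1 + r)^n
Substituting: Price = $5,000.00 / (1 + 0.0742)^12
Discount factor: (1.0742)^12 = 2.360597
Price = $5,000.00 / 2.360597 = $2,118.11

$2,118.11


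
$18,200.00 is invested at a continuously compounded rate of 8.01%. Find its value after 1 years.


Formula: FV = P * e^(r*t)
Exponent: r*t = 0.0801 * 1 = 0.0801
e^(0.0801) = 1.083395
FV = $18,200.00 * 1.083395 = $19,717.80

$19,717.80


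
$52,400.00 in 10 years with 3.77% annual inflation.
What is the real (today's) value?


Formula: Real value = nominal / (1 + inflation)^years
Price level: (1 + 0.0377)^10 = 1.447832
Real value = $52,400.00 / 1.447832 = $36,192.04

$36,192.04


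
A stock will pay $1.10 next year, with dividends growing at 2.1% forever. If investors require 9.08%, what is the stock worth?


Formula: P = D1 / (r - g)
Spread: r - g = 0.0908 - 0.021 = 0.0698
Substituting: P = $1.10 / 0.0698
P = $15.76

$15.76


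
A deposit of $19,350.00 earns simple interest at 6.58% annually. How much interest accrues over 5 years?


Formula: I = P * r * t
Substituting: I = $19,350.00 * 0.0658 * 5
Step: I = $19,350.00 * 0.329
I = $6,366.15

$6,366.15


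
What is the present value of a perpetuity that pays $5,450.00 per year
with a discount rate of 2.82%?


Formula: PV = C / r
Substituting: PV = $5,450.00 / 0.0282
PV = $193,262.41

$193,262.41


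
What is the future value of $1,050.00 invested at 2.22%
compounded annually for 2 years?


Formula: FV = P * (1 + r)^n
Substituting: FV = $1,050.00 * (1 + 0.0222)^2
Growth factor: (1.0222)^2 = 1.044893
FV = $1,050.00 * 1.044893 = $1,097.14

$1,097.14


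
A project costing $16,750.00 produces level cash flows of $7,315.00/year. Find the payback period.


Formula: Payback = investment / annual cash flow
Substituting: Payback = $16,750.00 / $7,315.00
Payback = 2.2898 years

2.2898 years


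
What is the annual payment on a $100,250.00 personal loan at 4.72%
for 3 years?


Formula: PMT = PV * r / (1 - (1+r)^(-n))
Denominator: 1 - (1 + 0.0472)^(-3) = 0.129215
Numerator: $100,250.00 * 0.0472 = 4731.8
PMT = 4731.8 / 0.129215 = $36,619.68

$36,619.68


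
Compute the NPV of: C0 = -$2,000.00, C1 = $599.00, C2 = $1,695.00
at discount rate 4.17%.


Formula: NPV = C0 + C1/(1+r) + C2/(1+r)^2
Discount C1: $599.00 / (1 + 0.0417) = $575.02
Discount C2: $1,695.00 / (1 + 0.0417)^2 = $1,562.01
NPV = -$2,000.00 + $575.02 + $1,562.01 = $137.03

$137.03


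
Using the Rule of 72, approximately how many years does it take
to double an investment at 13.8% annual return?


Formula: Years ≈ 72 / r
Substituting: Years ≈ 72 / 13.8
Years ≈ 5.2

5.2 years


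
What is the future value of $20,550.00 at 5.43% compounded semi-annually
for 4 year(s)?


Formula: FV = P * (1 + r/m)^(m*t)
Period rate: r/m = 0.0543 / 2 = 0.02715
Total periods: m*t = 2 * 4 = 8
Growth factor: (1 + 0.02715)^8 = 1.238999
FV = $20,550.00 * 1.238999 = $25,461.43

$25,461.43


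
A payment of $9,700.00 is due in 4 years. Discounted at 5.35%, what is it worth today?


Formula: PV = FV / (1 + r)^n
Substituting: PV = $9,700.00 / (1 + 0.0535)^4
Discount factor: (1.0535)^4 = 1.231794
PV = $9,700.00 / 1.231794 = $7,874.69

$7,874.69


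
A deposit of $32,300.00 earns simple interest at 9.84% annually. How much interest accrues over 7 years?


Formula: I = P * r * t
Substituting: I = $32,300.00 * 0.0984 * 7
Step: I = $32,300.00 * 0.6888
I = $22,248.24

$22,248.24


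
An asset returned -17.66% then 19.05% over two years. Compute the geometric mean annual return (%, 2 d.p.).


Formula: Geometric mean = ((1+r1)*(1+r2))^(1/2) - 1
Product: (1 + -0.1766) * (1 + 0.1905) = 0.8234 * 1.1905 = 0.980258
Square root: 0.980258^0.5 = 0.99008
Geometric mean = 0.99008 - 1 = -0.00992
As percentage: -0.99%

-0.99%


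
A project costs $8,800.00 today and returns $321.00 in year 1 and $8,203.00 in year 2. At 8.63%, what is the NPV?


Formula: NPV = C0 + C1/(1+r) + C2/(1+r)^2
Discount C1: $321.00 / (1 + 0.0863) = $295.50
Discount C2: $8,203.00 / (1 + 0.0863)^2 = $6,951.41
NPV = -$8,800.00 + $295.50 + $6,951.41 = -$1,553.09

-$1,553.09
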